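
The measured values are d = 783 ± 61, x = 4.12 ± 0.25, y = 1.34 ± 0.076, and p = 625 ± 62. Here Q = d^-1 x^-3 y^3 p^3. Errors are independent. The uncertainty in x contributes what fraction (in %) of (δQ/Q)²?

(δQ/Q)² = (-1·δd/d)² + (-3·δx/x)² + (3·δy/y)² + (3·δp/p)²
  d term: (-1×0.0779)² = 0.00607
  x term: (-3×0.0607)² = 0.0331
  y term: (3×0.0567)² = 0.0290
  p term: (3×0.0992)² = 0.0886
Total = 0.157. Share from x = 0.0331/0.157 = 0.211.

21.1%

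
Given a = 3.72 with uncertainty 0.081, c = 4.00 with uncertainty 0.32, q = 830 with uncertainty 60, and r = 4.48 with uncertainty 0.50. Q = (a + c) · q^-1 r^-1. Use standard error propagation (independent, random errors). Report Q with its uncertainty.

Let u = a + c = 7.72. δu = √(δa² + δc²) = √(0.00656 + 0.102) = 0.330, so δu/u = 0.0428.
Q is then a monomial in u, q, r:
δQ/Q = √((δu/u)² + (-1·δq/q)² + (-1·δr/r)²) = √(0.00183 + 0.00523 + 0.0125) = 0.140
Q = 0.00208, so δQ = 0.140 × 0.00208 = 0.000290.

0.00208 ± 0.000290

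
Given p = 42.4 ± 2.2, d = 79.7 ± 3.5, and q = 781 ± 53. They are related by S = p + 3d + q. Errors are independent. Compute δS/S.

0.0509

Each term contributes (cᵢ δxᵢ)² to (δS)²:
  (δp)² = 4.84;  (3·δd)² = 110;  (δq)² = 2810
δS = √(2920) = 54.1
S = 1060, so δS/S = 54.1/1060 = 0.0509.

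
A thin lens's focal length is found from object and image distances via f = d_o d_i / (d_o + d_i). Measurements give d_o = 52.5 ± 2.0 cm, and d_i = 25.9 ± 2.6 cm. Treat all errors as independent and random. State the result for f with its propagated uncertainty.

17.3 ± 1.19 cm

∂f/∂d_o = (d_i/(d_o+d_i))² = 0.109;  ∂f/∂d_i = (d_o/(d_o+d_i))² = 0.448
δf = √((∂f/∂d_o · δd_o)² + (∂f/∂d_i · δd_i)²) = √(0.0476 + 1.36) = 1.19 cm
f = 17.3 cm.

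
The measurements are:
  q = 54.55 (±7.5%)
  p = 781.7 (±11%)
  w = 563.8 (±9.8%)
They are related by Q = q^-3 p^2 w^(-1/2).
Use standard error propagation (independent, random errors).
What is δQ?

For a monomial Q ∝ q^-3, p^2, w^(-1/2), fractional errors add in quadrature:
  (-3·δq/q)² = (-3×0.0750)² = 0.0506;  (2·δp/p)² = (2×0.110)² = 0.0484;  (−½·δw/w)² = (-0.5×0.0980)² = 0.00240
δQ/Q = √(0.101) = 0.318
Q = 0.1585, so δQ = 0.318 × 0.1585 = 0.0505.

0.0505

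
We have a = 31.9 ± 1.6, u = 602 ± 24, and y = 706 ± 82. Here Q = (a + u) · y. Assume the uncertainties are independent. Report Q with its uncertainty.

Let w = a + u = 634. δw = √(δa² + δu²) = √(2.56 + 576) = 24.1, so δw/w = 0.0379.
Q is then a monomial in w, y:
δQ/Q = √((δw/w)² + (1·δy/y)²) = √(0.00144 + 0.0135) = 0.122
Q = 4.48e+05, so δQ = 0.122 × 4.48e+05 = 54700.

(4.48 ± 0.547) × 10^5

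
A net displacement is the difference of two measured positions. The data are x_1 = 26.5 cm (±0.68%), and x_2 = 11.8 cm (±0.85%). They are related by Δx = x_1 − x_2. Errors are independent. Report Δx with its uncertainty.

For a sum/difference, combine absolute errors in quadrature:
  (δx_1)² = 0.0325;  (δx_2)² = 0.0101
δΔx = √(0.0425) = 0.206 cm
Δx = 14.7 cm.

14.7 ± 0.206 cm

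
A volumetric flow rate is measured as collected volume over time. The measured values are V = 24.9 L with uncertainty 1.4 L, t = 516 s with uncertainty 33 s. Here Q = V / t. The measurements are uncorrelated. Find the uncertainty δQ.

0.00411 L/s

Since Q is a product/quotient, work with relative uncertainties:
  (1·δV/V)² = (1×0.0562)² = 0.00316;  (-1·δt/t)² = (-1×0.0640)² = 0.00409
δQ/Q = √(0.00725) = 0.0852
Q = 0.0483 L/s, so δQ = 0.0852 × 0.0483 = 0.00411 L/s.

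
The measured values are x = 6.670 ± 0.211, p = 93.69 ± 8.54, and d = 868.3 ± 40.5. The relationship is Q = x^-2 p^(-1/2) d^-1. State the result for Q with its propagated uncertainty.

(2.674 ± 0.243) × 10^-6

Since Q is a product/quotient, work with relative uncertainties:
  (-2·δx/x)² = (-2×0.0316)² = 0.00400;  (−½·δp/p)² = (-0.5×0.0912)² = 0.00208;  (-1·δd/d)² = (-1×0.0466)² = 0.00218
δQ/Q = √(0.00826) = 0.0909
Q = 2.674e-06, so δQ = 0.0909 × 2.674e-06 = 2.43e-07.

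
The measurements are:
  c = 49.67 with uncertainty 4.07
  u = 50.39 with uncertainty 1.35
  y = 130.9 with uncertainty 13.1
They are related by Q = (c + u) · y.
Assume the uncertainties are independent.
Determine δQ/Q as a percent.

Let w = c + u = 100.1. δw = √(δc² + δu²) = √(16.6 + 1.82) = 4.29, so δw/w = 0.0429.
Q is then a monomial in w, y:
δQ/Q = √((δw/w)² + (1·δy/y)²) = √(0.00184 + 0.0100) = 0.109

10.9%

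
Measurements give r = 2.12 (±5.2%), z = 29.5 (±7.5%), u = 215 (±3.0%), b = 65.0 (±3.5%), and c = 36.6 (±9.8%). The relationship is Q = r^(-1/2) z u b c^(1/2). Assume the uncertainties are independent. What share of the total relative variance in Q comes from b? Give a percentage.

11.3%

(δQ/Q)² = (−½·δr/r)² + (1·δz/z)² + (1·δu/u)² + (1·δb/b)² + (½·δc/c)²
  r term: (-0.5×0.0520)² = 0.000676
  z term: (1×0.0750)² = 0.00562
  u term: (1×0.0300)² = 0.000900
  b term: (1×0.0350)² = 0.00123
  c term: (0.5×0.0980)² = 0.00240
Total = 0.0108. Share from b = 0.00123/0.0108 = 0.113.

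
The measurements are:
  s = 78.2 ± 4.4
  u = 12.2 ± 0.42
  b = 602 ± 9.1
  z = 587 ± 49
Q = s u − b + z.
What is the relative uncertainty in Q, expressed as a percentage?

Let p = s·u = 954. δp/p = √((1·δs/s)² + (1·δu/u)²) = √(0.00317 + 0.00119) = 0.0660, so δp = 62.9.
Q = p − b + z: δQ = √(δp² + δb² + δz²) = √(3960 + 82.8 + 2400) = 80.3
Q = 939, so δQ/Q = 80.3/939 = 0.0855.

8.55%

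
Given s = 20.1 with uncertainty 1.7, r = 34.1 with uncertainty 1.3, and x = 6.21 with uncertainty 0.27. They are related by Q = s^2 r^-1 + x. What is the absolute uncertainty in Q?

Let p = s^2·r^-1 = 11.8. δp/p = √((2·δs/s)² + (-1·δr/r)²) = √(0.0286 + 0.00145) = 0.173, so δp = 2.05.
Q = p + x: δQ = √(δp² + δx²) = √(4.22 + 0.0729) = 2.07

2.07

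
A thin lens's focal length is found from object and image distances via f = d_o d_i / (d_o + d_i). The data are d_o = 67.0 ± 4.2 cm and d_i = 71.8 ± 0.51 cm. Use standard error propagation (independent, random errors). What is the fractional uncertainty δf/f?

∂f/∂d_o = (d_i/(d_o+d_i))² = 0.268;  ∂f/∂d_i = (d_o/(d_o+d_i))² = 0.233
δf = √((∂f/∂d_o · δd_o)² + (∂f/∂d_i · δd_i)²) = √(1.26 + 0.0141) = 1.13 cm
f = 34.7 cm, so δf/f = 1.13/34.7 = 0.0326.

0.0326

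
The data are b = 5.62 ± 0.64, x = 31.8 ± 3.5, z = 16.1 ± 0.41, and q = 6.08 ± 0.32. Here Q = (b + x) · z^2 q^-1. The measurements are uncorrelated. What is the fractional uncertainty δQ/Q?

0.120

Let u = b + x = 37.4. δu = √(δb² + δx²) = √(0.410 + 12.2) = 3.56, so δu/u = 0.0951.
Q is then a monomial in u, z, q:
δQ/Q = √((δu/u)² + (2·δz/z)² + (-1·δq/q)²) = √(0.00904 + 0.00259 + 0.00277) = 0.120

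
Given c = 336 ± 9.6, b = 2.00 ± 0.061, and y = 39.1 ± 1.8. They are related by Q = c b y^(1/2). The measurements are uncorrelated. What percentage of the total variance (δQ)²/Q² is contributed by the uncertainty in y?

23.3%

(δQ/Q)² = (1·δc/c)² + (1·δb/b)² + (½·δy/y)²
  c term: (1×0.0286)² = 0.000816
  b term: (1×0.0305)² = 0.000930
  y term: (0.5×0.0460)² = 0.000530
Total = 0.00228. Share from y = 0.000530/0.00228 = 0.233.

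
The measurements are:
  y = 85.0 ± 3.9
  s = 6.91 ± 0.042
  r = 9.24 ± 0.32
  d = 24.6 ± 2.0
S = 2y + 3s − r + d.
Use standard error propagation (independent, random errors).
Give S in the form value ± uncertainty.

Each term contributes (cᵢ δxᵢ)² to (δS)²:
  (2·δy)² = 60.8;  (3·δs)² = 0.0159;  (δr)² = 0.102;  (δd)² = 4.00
δS = √(65.0) = 8.06
S = 206.

206 ± 8.06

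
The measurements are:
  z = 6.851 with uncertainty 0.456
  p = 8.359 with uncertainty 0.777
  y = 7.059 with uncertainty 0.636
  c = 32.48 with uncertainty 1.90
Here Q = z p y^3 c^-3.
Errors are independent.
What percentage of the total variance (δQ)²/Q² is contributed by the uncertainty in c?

26.3%

(δQ/Q)² = (1·δz/z)² + (1·δp/p)² + (3·δy/y)² + (-3·δc/c)²
  z term: (1×0.0666)² = 0.00443
  p term: (1×0.0930)² = 0.00864
  y term: (3×0.0901)² = 0.0731
  c term: (-3×0.0585)² = 0.0308
Total = 0.117. Share from c = 0.0308/0.117 = 0.263.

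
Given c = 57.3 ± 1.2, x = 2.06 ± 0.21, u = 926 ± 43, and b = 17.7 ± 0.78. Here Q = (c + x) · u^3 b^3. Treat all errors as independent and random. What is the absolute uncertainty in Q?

5.05e+13

Let w = c + x = 59.4. δw = √(δc² + δx²) = √(1.44 + 0.0441) = 1.22, so δw/w = 0.0205.
Q is then a monomial in w, u, b:
δQ/Q = √((δw/w)² + (3·δu/u)² + (3·δb/b)²) = √(0.000421 + 0.0194 + 0.0175) = 0.193
Q = 2.61e+14, so δQ = 0.193 × 2.61e+14 = 5.05e+13.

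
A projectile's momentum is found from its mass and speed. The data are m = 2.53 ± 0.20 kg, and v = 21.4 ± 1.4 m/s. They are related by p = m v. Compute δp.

5.56 kg·m/s

For a monomial p ∝ m, v, fractional errors add in quadrature:
  (1·δm/m)² = (1×0.0791)² = 0.00625;  (1·δv/v)² = (1×0.0654)² = 0.00428
δp/p = √(0.0105) = 0.103
p = 54.1 kg·m/s, so δp = 0.103 × 54.1 = 5.56 kg·m/s.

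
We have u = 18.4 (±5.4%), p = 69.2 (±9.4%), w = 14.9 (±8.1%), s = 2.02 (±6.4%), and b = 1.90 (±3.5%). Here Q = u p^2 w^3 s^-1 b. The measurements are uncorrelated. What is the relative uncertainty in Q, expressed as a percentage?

Since Q is a product/quotient, work with relative uncertainties:
  (1·δu/u)² = (1×0.0540)² = 0.00292;  (2·δp/p)² = (2×0.0940)² = 0.0353;  (3·δw/w)² = (3×0.0810)² = 0.0590;  (-1·δs/s)² = (-1×0.0640)² = 0.00410;  (1·δb/b)² = (1×0.0350)² = 0.00123
δQ/Q = √(0.103) = 0.320

32.0%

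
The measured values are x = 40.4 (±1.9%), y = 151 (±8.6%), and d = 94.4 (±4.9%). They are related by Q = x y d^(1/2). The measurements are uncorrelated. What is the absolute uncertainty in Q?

Relative error in a monomial: (δQ/Q)² = Σ (nᵢ · δxᵢ/xᵢ)².
  (1·δx/x)² = (1×0.0190)² = 0.000361;  (1·δy/y)² = (1×0.0860)² = 0.00740;  (½·δd/d)² = (0.5×0.0490)² = 0.000600
δQ/Q = √(0.00836) = 0.0914
Q = 59300, so δQ = 0.0914 × 59300 = 5420.

5420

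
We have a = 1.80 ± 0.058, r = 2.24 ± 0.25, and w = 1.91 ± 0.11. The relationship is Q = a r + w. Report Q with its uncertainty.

Let p = a·r = 4.03. δp/p = √((1·δa/a)² + (1·δr/r)²) = √(0.00104 + 0.0125) = 0.116, so δp = 0.468.
Q = p + w: δQ = √(δp² + δw²) = √(0.219 + 0.0121) = 0.481
Q = 5.94.

5.94 ± 0.481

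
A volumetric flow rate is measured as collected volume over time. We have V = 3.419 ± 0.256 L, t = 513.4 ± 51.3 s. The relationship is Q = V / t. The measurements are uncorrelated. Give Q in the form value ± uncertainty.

Relative error in a monomial: (δQ/Q)² = Σ (nᵢ · δxᵢ/xᵢ)².
  (1·δV/V)² = (1×0.0749)² = 0.00561;  (-1·δt/t)² = (-1×0.0999)² = 0.00998
δQ/Q = √(0.0156) = 0.125
Q = 0.006660 L/s, so δQ = 0.125 × 0.006660 = 0.000832 L/s.

0.006660 ± 0.000832 L/s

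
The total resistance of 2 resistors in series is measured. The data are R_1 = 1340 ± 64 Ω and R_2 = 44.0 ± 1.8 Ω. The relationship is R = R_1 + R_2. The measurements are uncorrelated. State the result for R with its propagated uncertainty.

1380 ± 64.0 Ω

Absolute uncertainties add in quadrature for a linear combination:
  (δR_1)² = 4100;  (δR_2)² = 3.24
δR = √(4100) = 64.0 Ω
R = 1380 Ω.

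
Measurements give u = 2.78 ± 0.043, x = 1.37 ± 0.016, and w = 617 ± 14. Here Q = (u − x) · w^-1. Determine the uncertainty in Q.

9.07e-05

Let h = u − x = 1.41. δh = √(δu² + δx²) = √(0.00185 + 0.000256) = 0.0459, so δh/h = 0.0325.
Q is then a monomial in h, w:
δQ/Q = √((δh/h)² + (-1·δw/w)²) = √(0.00106 + 0.000515) = 0.0397
Q = 0.00229, so δQ = 0.0397 × 0.00229 = 9.07e-05.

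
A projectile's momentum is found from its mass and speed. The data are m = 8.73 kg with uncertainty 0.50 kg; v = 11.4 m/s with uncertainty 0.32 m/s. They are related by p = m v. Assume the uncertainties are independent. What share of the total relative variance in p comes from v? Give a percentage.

(δp/p)² = (1·δm/m)² + (1·δv/v)²
  m term: (1×0.0573)² = 0.00328
  v term: (1×0.0281)² = 0.000788
Total = 0.00407. Share from v = 0.000788/0.00407 = 0.194.

19.4%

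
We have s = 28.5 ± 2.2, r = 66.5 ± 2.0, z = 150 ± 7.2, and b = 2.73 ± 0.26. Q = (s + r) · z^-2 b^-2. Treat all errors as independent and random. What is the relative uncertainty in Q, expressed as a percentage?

Let u = s + r = 95.0. δu = √(δs² + δr²) = √(4.84 + 4.00) = 2.97, so δu/u = 0.0313.
Q is then a monomial in u, z, b:
δQ/Q = √((δu/u)² + (-2·δz/z)² + (-2·δb/b)²) = √(0.000980 + 0.00922 + 0.0363) = 0.216

21.6%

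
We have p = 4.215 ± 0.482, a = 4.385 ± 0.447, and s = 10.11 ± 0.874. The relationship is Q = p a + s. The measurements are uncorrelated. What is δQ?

Let w = p·a = 18.48. δw/w = √((1·δp/p)² + (1·δa/a)²) = √(0.0131 + 0.0104) = 0.153, so δw = 2.83.
Q = w + s: δQ = √(δw² + δs²) = √(8.02 + 0.764) = 2.96

2.96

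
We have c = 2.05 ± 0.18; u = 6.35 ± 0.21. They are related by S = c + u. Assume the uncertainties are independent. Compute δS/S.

Each term contributes (cᵢ δxᵢ)² to (δS)²:
  (δc)² = 0.0324;  (δu)² = 0.0441
δS = √(0.0765) = 0.277
S = 8.40, so δS/S = 0.277/8.40 = 0.0329.

0.0329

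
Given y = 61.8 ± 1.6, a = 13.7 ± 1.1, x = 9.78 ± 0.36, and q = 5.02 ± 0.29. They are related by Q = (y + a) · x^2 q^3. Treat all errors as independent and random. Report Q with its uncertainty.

(9.14 ± 1.74) × 10^5

Let u = y + a = 75.5. δu = √(δy² + δa²) = √(2.56 + 1.21) = 1.94, so δu/u = 0.0257.
Q is then a monomial in u, x, q:
δQ/Q = √((δu/u)² + (2·δx/x)² + (3·δq/q)²) = √(0.000661 + 0.00542 + 0.0300) = 0.190
Q = 9.14e+05, so δQ = 0.190 × 9.14e+05 = 1.74e+05.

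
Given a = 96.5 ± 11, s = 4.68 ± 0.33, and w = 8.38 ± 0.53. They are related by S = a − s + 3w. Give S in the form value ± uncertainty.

117 ± 11.1

For a sum/difference, combine absolute errors in quadrature:
  (δa)² = 121;  (δs)² = 0.109;  (3·δw)² = 2.53
δS = √(124) = 11.1
S = 117.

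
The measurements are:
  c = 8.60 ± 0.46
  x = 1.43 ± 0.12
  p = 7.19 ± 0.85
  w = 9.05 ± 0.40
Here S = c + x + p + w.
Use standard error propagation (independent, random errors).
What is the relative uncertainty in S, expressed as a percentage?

4.01%

Sums and differences: (δS)² = Σ (cᵢ δxᵢ)².
  (δc)² = 0.212;  (δx)² = 0.0144;  (δp)² = 0.722;  (δw)² = 0.160
δS = √(1.11) = 1.05
S = 26.3, so δS/S = 1.05/26.3 = 0.0401.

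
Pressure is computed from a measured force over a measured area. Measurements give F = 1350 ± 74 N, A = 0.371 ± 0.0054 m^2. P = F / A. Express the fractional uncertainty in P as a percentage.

5.67%

Relative error in a monomial: (δP/P)² = Σ (nᵢ · δxᵢ/xᵢ)².
  (1·δF/F)² = (1×0.0548)² = 0.00300;  (-1·δA/A)² = (-1×0.0146)² = 0.000212
δP/P = √(0.00322) = 0.0567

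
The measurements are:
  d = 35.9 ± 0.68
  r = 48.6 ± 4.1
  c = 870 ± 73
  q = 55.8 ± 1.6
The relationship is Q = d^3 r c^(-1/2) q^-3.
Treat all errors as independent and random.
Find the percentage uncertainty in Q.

14.0%

For a monomial Q ∝ d^3, r, c^(-1/2), q^-3, fractional errors add in quadrature:
  (3·δd/d)² = (3×0.0189)² = 0.00323;  (1·δr/r)² = (1×0.0844)² = 0.00712;  (−½·δc/c)² = (-0.5×0.0839)² = 0.00176;  (-3·δq/q)² = (-3×0.0287)² = 0.00740
δQ/Q = √(0.0195) = 0.140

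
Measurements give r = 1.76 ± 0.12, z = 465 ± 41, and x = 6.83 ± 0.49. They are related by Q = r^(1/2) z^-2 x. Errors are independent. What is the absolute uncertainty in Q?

8.1e-06

Q is a product of powers, so relative uncertainties combine in quadrature:
  (½·δr/r)² = (0.5×0.0682)² = 0.00116;  (-2·δz/z)² = (-2×0.0882)² = 0.0311;  (1·δx/x)² = (1×0.0717)² = 0.00515
δQ/Q = √(0.0374) = 0.193
Q = 4.19e-05, so δQ = 0.193 × 4.19e-05 = 8.1e-06.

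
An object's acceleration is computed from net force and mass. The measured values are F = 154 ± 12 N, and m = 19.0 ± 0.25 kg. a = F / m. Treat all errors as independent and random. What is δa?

Products/powers → add relative errors in quadrature, weighted by exponent:
  (1·δF/F)² = (1×0.0779)² = 0.00607;  (-1·δm/m)² = (-1×0.0132)² = 0.000173
δa/a = √(0.00624) = 0.0790
a = 8.11 m/s^2, so δa = 0.0790 × 8.11 = 0.641 m/s^2.

0.641 m/s^2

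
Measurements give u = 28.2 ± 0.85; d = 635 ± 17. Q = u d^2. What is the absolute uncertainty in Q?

Relative error in a monomial: (δQ/Q)² = Σ (nᵢ · δxᵢ/xᵢ)².
  (1·δu/u)² = (1×0.0301)² = 0.000909;  (2·δd/d)² = (2×0.0268)² = 0.00287
δQ/Q = √(0.00378) = 0.0614
Q = 1.14e+07, so δQ = 0.0614 × 1.14e+07 = 6.99e+05.

6.99e+05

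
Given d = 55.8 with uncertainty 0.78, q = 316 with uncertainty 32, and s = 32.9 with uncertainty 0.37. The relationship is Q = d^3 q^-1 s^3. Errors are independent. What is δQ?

2.25e+06

Q is a product of powers, so relative uncertainties combine in quadrature:
  (3·δd/d)² = (3×0.0140)² = 0.00176;  (-1·δq/q)² = (-1×0.101)² = 0.0103;  (3·δs/s)² = (3×0.0112)² = 0.00114
δQ/Q = √(0.0132) = 0.115
Q = 1.96e+07, so δQ = 0.115 × 1.96e+07 = 2.25e+06.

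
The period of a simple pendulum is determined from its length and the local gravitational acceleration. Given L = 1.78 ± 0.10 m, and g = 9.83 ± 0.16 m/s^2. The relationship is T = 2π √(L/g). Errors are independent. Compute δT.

0.0782 s

For a monomial T ∝ L^(1/2), g^(-1/2), fractional errors add in quadrature:
  (½·δL/L)² = (0.5×0.0562)² = 0.000789;  (−½·δg/g)² = (-0.5×0.0163)² = 6.62e-05
δT/T = √(0.000855) = 0.0292
T = 2.67 s, so δT = 0.0292 × 2.67 = 0.0782 s.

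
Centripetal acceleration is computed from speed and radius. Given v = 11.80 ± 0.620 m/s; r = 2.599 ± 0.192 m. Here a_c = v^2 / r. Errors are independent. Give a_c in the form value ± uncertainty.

53.57 ± 6.88 m/s^2

Since a_c is a product/quotient, work with relative uncertainties:
  (2·δv/v)² = (2×0.0525)² = 0.0110;  (-1·δr/r)² = (-1×0.0739)² = 0.00546
δa_c/a_c = √(0.0165) = 0.128
a_c = 53.57 m/s^2, so δa_c = 0.128 × 53.57 = 6.88 m/s^2.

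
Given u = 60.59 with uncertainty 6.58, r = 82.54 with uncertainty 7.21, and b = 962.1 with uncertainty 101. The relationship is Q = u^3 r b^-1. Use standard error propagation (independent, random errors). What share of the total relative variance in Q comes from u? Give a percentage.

85.1%

(δQ/Q)² = (3·δu/u)² + (1·δr/r)² + (-1·δb/b)²
  u term: (3×0.109)² = 0.106
  r term: (1×0.0874)² = 0.00763
  b term: (-1×0.105)² = 0.0110
Total = 0.125. Share from u = 0.106/0.125 = 0.851.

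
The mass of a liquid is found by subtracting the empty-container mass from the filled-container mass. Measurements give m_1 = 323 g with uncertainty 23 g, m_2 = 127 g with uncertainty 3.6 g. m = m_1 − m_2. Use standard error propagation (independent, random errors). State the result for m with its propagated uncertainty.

196 ± 23.3 g

m is a linear combination, so absolute uncertainties add in quadrature:
  (δm_1)² = 529;  (δm_2)² = 13.0
δm = √(542) = 23.3 g
m = 196 g.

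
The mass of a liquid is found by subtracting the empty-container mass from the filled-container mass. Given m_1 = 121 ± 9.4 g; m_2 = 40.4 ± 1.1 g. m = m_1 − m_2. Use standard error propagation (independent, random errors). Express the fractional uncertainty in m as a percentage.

For a sum/difference, combine absolute errors in quadrature:
  (δm_1)² = 88.4;  (δm_2)² = 1.21
δm = √(89.6) = 9.46 g
m = 80.6 g, so δm/m = 9.46/80.6 = 0.117.

11.7%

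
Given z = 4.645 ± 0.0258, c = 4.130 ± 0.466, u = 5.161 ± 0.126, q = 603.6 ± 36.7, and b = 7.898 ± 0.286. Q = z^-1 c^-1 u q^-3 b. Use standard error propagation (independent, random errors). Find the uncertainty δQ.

Since Q is a product/quotient, work with relative uncertainties:
  (-1·δz/z)² = (-1×0.00555)² = 3.09e-05;  (-1·δc/c)² = (-1×0.113)² = 0.0127;  (1·δu/u)² = (1×0.0244)² = 0.000596;  (-3·δq/q)² = (-3×0.0608)² = 0.0333;  (1·δb/b)² = (1×0.0362)² = 0.00131
δQ/Q = √(0.0479) = 0.219
Q = 9.662e-09, so δQ = 0.219 × 9.662e-09 = 2.12e-09.

2.12e-09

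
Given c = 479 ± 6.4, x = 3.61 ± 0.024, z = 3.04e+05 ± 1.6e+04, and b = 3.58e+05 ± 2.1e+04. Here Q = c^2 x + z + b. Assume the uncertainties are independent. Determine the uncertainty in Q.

Let p = c^2·x = 8.28e+05. δp/p = √((2·δc/c)² + (1·δx/x)²) = √(0.000714 + 4.42e-05) = 0.0275, so δp = 22800.
Q = p + z + b: δQ = √(δp² + δz² + δb²) = √(5.2e+08 + 2.56e+08 + 4.41e+08) = 34900

34900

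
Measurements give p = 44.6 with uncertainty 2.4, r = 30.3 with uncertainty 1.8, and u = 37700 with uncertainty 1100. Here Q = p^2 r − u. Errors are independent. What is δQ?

Let w = p^2·r = 60300. δw/w = √((2·δp/p)² + (1·δr/r)²) = √(0.0116 + 0.00353) = 0.123, so δw = 7410.
Q = w − u: δQ = √(δw² + δu²) = √(5.49e+07 + 1.21e+06) = 7490

7490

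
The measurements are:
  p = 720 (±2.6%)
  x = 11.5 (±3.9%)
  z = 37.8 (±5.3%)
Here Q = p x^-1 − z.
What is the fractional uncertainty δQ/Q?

0.143

Let w = p·x^-1 = 62.6. δw/w = √((1·δp/p)² + (-1·δx/x)²) = √(0.000676 + 0.00152) = 0.0469, so δw = 2.93.
Q = w − z: δQ = √(δw² + δz²) = √(8.61 + 4.01) = 3.55
Q = 24.8, so δQ/Q = 3.55/24.8 = 0.143.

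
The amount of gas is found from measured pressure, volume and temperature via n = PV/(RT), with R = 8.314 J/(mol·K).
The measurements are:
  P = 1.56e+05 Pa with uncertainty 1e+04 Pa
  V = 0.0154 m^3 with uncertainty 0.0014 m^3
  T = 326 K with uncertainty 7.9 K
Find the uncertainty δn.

For a monomial n ∝ P, V, T^-1, fractional errors add in quadrature:
  (1·δP/P)² = (1×0.0641)² = 0.00411;  (1·δV/V)² = (1×0.0909)² = 0.00826;  (-1·δT/T)² = (-1×0.0242)² = 0.000587
δn/n = √(0.0130) = 0.114
n = 0.886 mol, so δn = 0.114 × 0.886 = 0.101 mol.

0.101 mol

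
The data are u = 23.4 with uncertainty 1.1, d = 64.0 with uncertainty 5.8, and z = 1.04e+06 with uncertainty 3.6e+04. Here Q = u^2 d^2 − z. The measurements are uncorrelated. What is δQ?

Let p = u^2·d^2 = 2.24e+06. δp/p = √((2·δu/u)² + (2·δd/d)²) = √(0.00884 + 0.0329) = 0.204, so δp = 4.58e+05.
Q = p − z: δQ = √(δp² + δz²) = √(2.1e+11 + 1.3e+09) = 4.59e+05

4.59e+05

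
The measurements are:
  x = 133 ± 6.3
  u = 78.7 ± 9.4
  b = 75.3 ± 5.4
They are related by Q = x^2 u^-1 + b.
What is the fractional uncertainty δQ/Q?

Let p = x^2·u^-1 = 225. δp/p = √((2·δx/x)² + (-1·δu/u)²) = √(0.00898 + 0.0143) = 0.152, so δp = 34.3.
Q = p + b: δQ = √(δp² + δb²) = √(1170 + 29.2) = 34.7
Q = 300, so δQ/Q = 34.7/300 = 0.116.

0.116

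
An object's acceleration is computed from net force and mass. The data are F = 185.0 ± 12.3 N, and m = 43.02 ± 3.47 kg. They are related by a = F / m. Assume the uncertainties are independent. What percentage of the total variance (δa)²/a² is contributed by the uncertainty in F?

40.5%

(δa/a)² = (1·δF/F)² + (-1·δm/m)²
  F term: (1×0.0665)² = 0.00442
  m term: (-1×0.0807)² = 0.00651
Total = 0.0109. Share from F = 0.00442/0.0109 = 0.405.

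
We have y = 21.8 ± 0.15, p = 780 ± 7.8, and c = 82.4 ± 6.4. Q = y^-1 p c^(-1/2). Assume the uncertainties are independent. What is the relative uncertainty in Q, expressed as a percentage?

4.07%

Products/powers → add relative errors in quadrature, weighted by exponent:
  (-1·δy/y)² = (-1×0.00688)² = 4.73e-05;  (1·δp/p)² = (1×0.0100)² = 0.000100;  (−½·δc/c)² = (-0.5×0.0777)² = 0.00151
δQ/Q = √(0.00166) = 0.0407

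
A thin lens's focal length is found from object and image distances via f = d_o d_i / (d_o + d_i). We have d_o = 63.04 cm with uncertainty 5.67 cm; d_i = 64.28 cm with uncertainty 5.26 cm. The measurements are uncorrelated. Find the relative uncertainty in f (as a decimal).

∂f/∂d_o = (d_i/(d_o+d_i))² = 0.255;  ∂f/∂d_i = (d_o/(d_o+d_i))² = 0.245
δf = √((∂f/∂d_o · δd_o)² + (∂f/∂d_i · δd_i)²) = √(2.09 + 1.66) = 1.94 cm
f = 31.83 cm, so δf/f = 1.94/31.83 = 0.0609.

0.0609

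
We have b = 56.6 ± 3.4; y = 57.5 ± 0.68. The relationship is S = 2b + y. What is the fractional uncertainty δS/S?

Absolute uncertainties add in quadrature for a linear combination:
  (2·δb)² = 46.2;  (δy)² = 0.462
δS = √(46.7) = 6.83
S = 171, so δS/S = 6.83/171 = 0.0400.

0.0400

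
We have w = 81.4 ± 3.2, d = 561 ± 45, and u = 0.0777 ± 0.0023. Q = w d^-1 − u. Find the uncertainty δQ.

Let p = w·d^-1 = 0.145. δp/p = √((1·δw/w)² + (-1·δd/d)²) = √(0.00155 + 0.00643) = 0.0893, so δp = 0.0130.
Q = p − u: δQ = √(δp² + δu²) = √(0.000168 + 5.29e-06) = 0.0132

0.0132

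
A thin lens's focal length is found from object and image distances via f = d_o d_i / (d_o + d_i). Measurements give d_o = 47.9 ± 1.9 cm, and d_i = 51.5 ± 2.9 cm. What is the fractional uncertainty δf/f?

0.0340

∂f/∂d_o = (d_i/(d_o+d_i))² = 0.268;  ∂f/∂d_i = (d_o/(d_o+d_i))² = 0.232
δf = √((∂f/∂d_o · δd_o)² + (∂f/∂d_i · δd_i)²) = √(0.260 + 0.454) = 0.845 cm
f = 24.8 cm, so δf/f = 0.845/24.8 = 0.0340.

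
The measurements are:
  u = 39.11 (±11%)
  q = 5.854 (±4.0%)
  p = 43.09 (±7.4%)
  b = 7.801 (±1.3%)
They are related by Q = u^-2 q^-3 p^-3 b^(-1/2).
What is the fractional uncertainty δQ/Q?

0.335

For a monomial Q ∝ u^-2, q^-3, p^-3, b^(-1/2), fractional errors add in quadrature:
  (-2·δu/u)² = (-2×0.110)² = 0.0484;  (-3·δq/q)² = (-3×0.0400)² = 0.0144;  (-3·δp/p)² = (-3×0.0740)² = 0.0493;  (−½·δb/b)² = (-0.5×0.0130)² = 4.23e-05
δQ/Q = √(0.112) = 0.335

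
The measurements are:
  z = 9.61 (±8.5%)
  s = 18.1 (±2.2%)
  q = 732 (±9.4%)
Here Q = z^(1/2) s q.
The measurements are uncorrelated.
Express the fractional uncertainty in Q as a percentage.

10.5%

For a monomial Q ∝ z^(1/2), s, q, fractional errors add in quadrature:
  (½·δz/z)² = (0.5×0.0850)² = 0.00181;  (1·δs/s)² = (1×0.0220)² = 0.000484;  (1·δq/q)² = (1×0.0940)² = 0.00884
δQ/Q = √(0.0111) = 0.105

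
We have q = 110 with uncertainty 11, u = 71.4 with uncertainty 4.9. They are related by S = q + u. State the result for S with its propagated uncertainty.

Sums and differences: (δS)² = Σ (cᵢ δxᵢ)².
  (δq)² = 121;  (δu)² = 24.0
δS = √(145) = 12.0
S = 181.

181 ± 12.0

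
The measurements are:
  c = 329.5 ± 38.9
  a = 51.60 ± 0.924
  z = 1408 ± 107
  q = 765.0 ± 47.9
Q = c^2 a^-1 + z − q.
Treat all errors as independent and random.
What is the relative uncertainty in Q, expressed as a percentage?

18.6%

Let p = c^2·a^-1 = 2104. δp/p = √((2·δc/c)² + (-1·δa/a)²) = √(0.0558 + 0.000321) = 0.237, so δp = 498.
Q = p + z − q: δQ = √(δp² + δz² + δq²) = √(2.48e+05 + 11400 + 2290) = 512
Q = 2747, so δQ/Q = 512/2747 = 0.186.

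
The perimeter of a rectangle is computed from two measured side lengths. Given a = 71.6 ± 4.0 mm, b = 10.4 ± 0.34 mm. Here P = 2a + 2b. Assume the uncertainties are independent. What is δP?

8.03 mm

Absolute uncertainties add in quadrature for a linear combination:
  (2·δa)² = 64.0;  (2·δb)² = 0.462
δP = √(64.5) = 8.03 mm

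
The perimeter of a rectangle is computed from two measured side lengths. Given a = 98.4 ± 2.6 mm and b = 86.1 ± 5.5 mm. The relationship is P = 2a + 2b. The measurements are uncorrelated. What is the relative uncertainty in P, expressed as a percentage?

3.30%

Each term contributes (cᵢ δxᵢ)² to (δP)²:
  (2·δa)² = 27.0;  (2·δb)² = 121
δP = √(148) = 12.2 mm
P = 369 mm, so δP/P = 12.2/369 = 0.0330.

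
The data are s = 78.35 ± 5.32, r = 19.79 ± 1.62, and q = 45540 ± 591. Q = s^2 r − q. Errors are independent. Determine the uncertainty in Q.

19300

Let p = s^2·r = 121500. δp/p = √((2·δs/s)² + (1·δr/r)²) = √(0.0184 + 0.00670) = 0.159, so δp = 19300.
Q = p − q: δQ = √(δp² + δq²) = √(3.71e+08 + 3.49e+05) = 19300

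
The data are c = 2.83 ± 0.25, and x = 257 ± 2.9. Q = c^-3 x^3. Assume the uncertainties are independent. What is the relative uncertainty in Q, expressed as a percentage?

26.7%

Q is a product of powers, so relative uncertainties combine in quadrature:
  (-3·δc/c)² = (-3×0.0883)² = 0.0702;  (3·δx/x)² = (3×0.0113)² = 0.00115
δQ/Q = √(0.0714) = 0.267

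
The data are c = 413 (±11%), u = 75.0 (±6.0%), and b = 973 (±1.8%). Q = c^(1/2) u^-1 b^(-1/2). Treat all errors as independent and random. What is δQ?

Since Q is a product/quotient, work with relative uncertainties:
  (½·δc/c)² = (0.5×0.110)² = 0.00302;  (-1·δu/u)² = (-1×0.0600)² = 0.00360;  (−½·δb/b)² = (-0.5×0.0180)² = 8.1e-05
δQ/Q = √(0.00671) = 0.0819
Q = 0.00869, so δQ = 0.0819 × 0.00869 = 0.000711.

0.000711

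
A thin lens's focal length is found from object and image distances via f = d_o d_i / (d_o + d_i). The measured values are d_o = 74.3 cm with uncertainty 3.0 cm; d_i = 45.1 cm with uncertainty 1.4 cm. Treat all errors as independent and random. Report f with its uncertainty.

28.1 ± 0.691 cm

∂f/∂d_o = (d_i/(d_o+d_i))² = 0.143;  ∂f/∂d_i = (d_o/(d_o+d_i))² = 0.387
δf = √((∂f/∂d_o · δd_o)² + (∂f/∂d_i · δd_i)²) = √(0.183 + 0.294) = 0.691 cm
f = 28.1 cm.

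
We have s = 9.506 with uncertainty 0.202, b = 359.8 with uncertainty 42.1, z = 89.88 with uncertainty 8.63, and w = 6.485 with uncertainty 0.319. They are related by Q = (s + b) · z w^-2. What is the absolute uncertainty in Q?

Let u = s + b = 369.3. δu = √(δs² + δb²) = √(0.0408 + 1770) = 42.1, so δu/u = 0.114.
Q is then a monomial in u, z, w:
δQ/Q = √((δu/u)² + (1·δz/z)² + (-2·δw/w)²) = √(0.0130 + 0.00922 + 0.00968) = 0.179
Q = 789.3, so δQ = 0.179 × 789.3 = 141.

141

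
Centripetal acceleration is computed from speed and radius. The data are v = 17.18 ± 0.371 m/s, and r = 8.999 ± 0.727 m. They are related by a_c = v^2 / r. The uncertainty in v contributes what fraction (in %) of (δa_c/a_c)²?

(δa_c/a_c)² = (2·δv/v)² + (-1·δr/r)²
  v term: (2×0.0216)² = 0.00187
  r term: (-1×0.0808)² = 0.00653
Total = 0.00839. Share from v = 0.00187/0.00839 = 0.222.

22.2%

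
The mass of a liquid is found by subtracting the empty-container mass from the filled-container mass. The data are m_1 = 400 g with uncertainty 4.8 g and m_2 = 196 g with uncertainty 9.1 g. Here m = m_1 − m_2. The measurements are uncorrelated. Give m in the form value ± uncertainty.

m is a linear combination, so absolute uncertainties add in quadrature:
  (δm_1)² = 23.0;  (δm_2)² = 82.8
δm = √(106) = 10.3 g
m = 204 g.

204 ± 10.3 g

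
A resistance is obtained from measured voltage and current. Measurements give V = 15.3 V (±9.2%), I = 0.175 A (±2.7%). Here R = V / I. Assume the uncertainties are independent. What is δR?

8.38 Ω

R is a product of powers, so relative uncertainties combine in quadrature:
  (1·δV/V)² = (1×0.0920)² = 0.00846;  (-1·δI/I)² = (-1×0.0270)² = 0.000729
δR/R = √(0.00919) = 0.0959
R = 87.4 Ω, so δR = 0.0959 × 87.4 = 8.38 Ω.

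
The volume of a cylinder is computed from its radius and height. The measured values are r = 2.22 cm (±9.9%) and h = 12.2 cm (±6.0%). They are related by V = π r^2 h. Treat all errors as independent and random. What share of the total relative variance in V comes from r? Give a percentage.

91.6%

(δV/V)² = (2·δr/r)² + (1·δh/h)²
  r term: (2×0.0990)² = 0.0392
  h term: (1×0.0600)² = 0.00360
Total = 0.0428. Share from r = 0.0392/0.0428 = 0.916.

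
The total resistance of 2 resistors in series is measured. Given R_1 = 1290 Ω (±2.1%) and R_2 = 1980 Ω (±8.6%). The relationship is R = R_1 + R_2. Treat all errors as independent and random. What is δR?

R is a linear combination, so absolute uncertainties add in quadrature:
  (δR_1)² = 734;  (δR_2)² = 29000
δR = √(29700) = 172 Ω

172 Ω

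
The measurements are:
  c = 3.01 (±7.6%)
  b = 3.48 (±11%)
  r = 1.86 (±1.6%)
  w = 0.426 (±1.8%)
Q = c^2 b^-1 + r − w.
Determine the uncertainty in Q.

Let p = c^2·b^-1 = 2.60. δp/p = √((2·δc/c)² + (-1·δb/b)²) = √(0.0231 + 0.0121) = 0.188, so δp = 0.488.
Q = p + r − w: δQ = √(δp² + δr² + δw²) = √(0.239 + 0.000886 + 5.88e-05) = 0.489

0.489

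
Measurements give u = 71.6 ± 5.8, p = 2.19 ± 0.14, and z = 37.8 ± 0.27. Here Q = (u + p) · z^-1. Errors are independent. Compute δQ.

0.154

Let w = u + p = 73.8. δw = √(δu² + δp²) = √(33.6 + 0.0196) = 5.80, so δw/w = 0.0786.
Q is then a monomial in w, z:
δQ/Q = √((δw/w)² + (-1·δz/z)²) = √(0.00618 + 5.1e-05) = 0.0789
Q = 1.95, so δQ = 0.0789 × 1.95 = 0.154.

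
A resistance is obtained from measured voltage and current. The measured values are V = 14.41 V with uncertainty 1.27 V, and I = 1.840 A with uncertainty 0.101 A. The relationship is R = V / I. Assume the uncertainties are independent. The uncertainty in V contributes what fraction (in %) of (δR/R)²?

(δR/R)² = (1·δV/V)² + (-1·δI/I)²
  V term: (1×0.0881)² = 0.00777
  I term: (-1×0.0549)² = 0.00301
Total = 0.0108. Share from V = 0.00777/0.0108 = 0.721.

72.1%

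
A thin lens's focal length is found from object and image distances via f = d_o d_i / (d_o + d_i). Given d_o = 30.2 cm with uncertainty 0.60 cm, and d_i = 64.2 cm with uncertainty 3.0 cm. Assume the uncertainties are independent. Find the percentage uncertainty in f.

∂f/∂d_o = (d_i/(d_o+d_i))² = 0.463;  ∂f/∂d_i = (d_o/(d_o+d_i))² = 0.102
δf = √((∂f/∂d_o · δd_o)² + (∂f/∂d_i · δd_i)²) = √(0.0770 + 0.0943) = 0.414 cm
f = 20.5 cm, so δf/f = 0.414/20.5 = 0.0202.

2.02%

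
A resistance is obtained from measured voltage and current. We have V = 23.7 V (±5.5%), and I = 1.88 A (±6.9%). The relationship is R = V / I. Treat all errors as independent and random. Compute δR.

1.11 Ω

R is a product of powers, so relative uncertainties combine in quadrature:
  (1·δV/V)² = (1×0.0550)² = 0.00302;  (-1·δI/I)² = (-1×0.0690)² = 0.00476
δR/R = √(0.00779) = 0.0882
R = 12.6 Ω, so δR = 0.0882 × 12.6 = 1.11 Ω.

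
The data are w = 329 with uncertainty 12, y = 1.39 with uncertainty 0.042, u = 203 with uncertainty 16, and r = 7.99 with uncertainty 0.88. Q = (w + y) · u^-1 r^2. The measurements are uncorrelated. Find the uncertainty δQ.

24.6

Let h = w + y = 330. δh = √(δw² + δy²) = √(144 + 0.00176) = 12.0, so δh/h = 0.0363.
Q is then a monomial in h, u, r:
δQ/Q = √((δh/h)² + (-1·δu/u)² + (2·δr/r)²) = √(0.00132 + 0.00621 + 0.0485) = 0.237
Q = 104, so δQ = 0.237 × 104 = 24.6.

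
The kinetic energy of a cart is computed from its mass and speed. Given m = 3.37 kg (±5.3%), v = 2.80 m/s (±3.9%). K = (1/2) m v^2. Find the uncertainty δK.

For a monomial K ∝ m, v^2, fractional errors add in quadrature:
  (1·δm/m)² = (1×0.0530)² = 0.00281;  (2·δv/v)² = (2×0.0390)² = 0.00608
δK/K = √(0.00889) = 0.0943
K = 13.2 J, so δK = 0.0943 × 13.2 = 1.25 J.

1.25 J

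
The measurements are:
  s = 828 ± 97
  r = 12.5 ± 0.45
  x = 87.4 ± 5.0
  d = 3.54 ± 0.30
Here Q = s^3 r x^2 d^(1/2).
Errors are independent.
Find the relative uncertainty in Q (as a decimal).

0.374

Products/powers → add relative errors in quadrature, weighted by exponent:
  (3·δs/s)² = (3×0.117)² = 0.124;  (1·δr/r)² = (1×0.0360)² = 0.00130;  (2·δx/x)² = (2×0.0572)² = 0.0131;  (½·δd/d)² = (0.5×0.0847)² = 0.00180
δQ/Q = √(0.140) = 0.374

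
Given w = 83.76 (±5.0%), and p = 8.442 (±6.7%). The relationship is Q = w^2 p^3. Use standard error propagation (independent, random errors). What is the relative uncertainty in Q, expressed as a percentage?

22.5%

Relative error in a monomial: (δQ/Q)² = Σ (nᵢ · δxᵢ/xᵢ)².
  (2·δw/w)² = (2×0.0500)² = 0.0100;  (3·δp/p)² = (3×0.0670)² = 0.0404
δQ/Q = √(0.0504) = 0.225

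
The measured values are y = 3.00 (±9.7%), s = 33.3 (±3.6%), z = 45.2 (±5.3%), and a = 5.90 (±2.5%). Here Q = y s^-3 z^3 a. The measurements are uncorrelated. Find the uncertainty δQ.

9.59

Since Q is a product/quotient, work with relative uncertainties:
  (1·δy/y)² = (1×0.0970)² = 0.00941;  (-3·δs/s)² = (-3×0.0360)² = 0.0117;  (3·δz/z)² = (3×0.0530)² = 0.0253;  (1·δa/a)² = (1×0.0250)² = 0.000625
δQ/Q = √(0.0470) = 0.217
Q = 44.3, so δQ = 0.217 × 44.3 = 9.59.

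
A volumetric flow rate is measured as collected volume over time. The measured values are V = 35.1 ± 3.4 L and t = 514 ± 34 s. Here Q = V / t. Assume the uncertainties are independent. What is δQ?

0.00801 L/s

For a monomial Q ∝ V, t^-1, fractional errors add in quadrature:
  (1·δV/V)² = (1×0.0969)² = 0.00938;  (-1·δt/t)² = (-1×0.0661)² = 0.00438
δQ/Q = √(0.0138) = 0.117
Q = 0.0683 L/s, so δQ = 0.117 × 0.0683 = 0.00801 L/s.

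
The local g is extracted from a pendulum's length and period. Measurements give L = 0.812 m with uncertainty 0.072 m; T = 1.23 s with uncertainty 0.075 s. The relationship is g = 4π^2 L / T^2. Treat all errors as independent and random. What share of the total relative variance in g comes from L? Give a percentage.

34.6%

(δg/g)² = (1·δL/L)² + (-2·δT/T)²
  L term: (1×0.0887)² = 0.00786
  T term: (-2×0.0610)² = 0.0149
Total = 0.0227. Share from L = 0.00786/0.0227 = 0.346.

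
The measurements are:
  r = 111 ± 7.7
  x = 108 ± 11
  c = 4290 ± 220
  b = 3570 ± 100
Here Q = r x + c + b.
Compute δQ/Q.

0.0754

Let p = r·x = 12000. δp/p = √((1·δr/r)² + (1·δx/x)²) = √(0.00481 + 0.0104) = 0.123, so δp = 1480.
Q = p + c + b: δQ = √(δp² + δc² + δb²) = √(2.18e+06 + 48400 + 10000) = 1500
Q = 19800, so δQ/Q = 1500/19800 = 0.0754.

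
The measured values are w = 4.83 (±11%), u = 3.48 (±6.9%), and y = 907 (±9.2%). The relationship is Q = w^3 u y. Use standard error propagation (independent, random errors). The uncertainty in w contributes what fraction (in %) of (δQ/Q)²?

89.2%

(δQ/Q)² = (3·δw/w)² + (1·δu/u)² + (1·δy/y)²
  w term: (3×0.110)² = 0.109
  u term: (1×0.0690)² = 0.00476
  y term: (1×0.0920)² = 0.00846
Total = 0.122. Share from w = 0.109/0.122 = 0.892.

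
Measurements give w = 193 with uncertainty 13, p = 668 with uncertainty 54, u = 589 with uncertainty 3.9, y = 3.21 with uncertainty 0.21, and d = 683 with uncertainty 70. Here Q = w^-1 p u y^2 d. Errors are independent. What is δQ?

For a monomial Q ∝ w^-1, p, u, y^2, d, fractional errors add in quadrature:
  (-1·δw/w)² = (-1×0.0674)² = 0.00454;  (1·δp/p)² = (1×0.0808)² = 0.00653;  (1·δu/u)² = (1×0.00662)² = 4.38e-05;  (2·δy/y)² = (2×0.0654)² = 0.0171;  (1·δd/d)² = (1×0.102)² = 0.0105
δQ/Q = √(0.0387) = 0.197
Q = 1.43e+07, so δQ = 0.197 × 1.43e+07 = 2.82e+06.

2.82e+06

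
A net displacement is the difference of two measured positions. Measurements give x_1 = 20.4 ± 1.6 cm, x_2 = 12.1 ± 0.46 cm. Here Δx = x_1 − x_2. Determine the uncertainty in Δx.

Δx is a linear combination, so absolute uncertainties add in quadrature:
  (δx_1)² = 2.56;  (δx_2)² = 0.212
δΔx = √(2.77) = 1.66 cm

1.66 cm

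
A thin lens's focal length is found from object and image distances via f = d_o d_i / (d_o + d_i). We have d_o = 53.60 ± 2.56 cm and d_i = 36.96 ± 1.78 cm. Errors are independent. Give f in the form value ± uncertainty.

∂f/∂d_o = (d_i/(d_o+d_i))² = 0.167;  ∂f/∂d_i = (d_o/(d_o+d_i))² = 0.350
δf = √((∂f/∂d_o · δd_o)² + (∂f/∂d_i · δd_i)²) = √(0.182 + 0.389) = 0.755 cm
f = 21.88 cm.

21.88 ± 0.755 cm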